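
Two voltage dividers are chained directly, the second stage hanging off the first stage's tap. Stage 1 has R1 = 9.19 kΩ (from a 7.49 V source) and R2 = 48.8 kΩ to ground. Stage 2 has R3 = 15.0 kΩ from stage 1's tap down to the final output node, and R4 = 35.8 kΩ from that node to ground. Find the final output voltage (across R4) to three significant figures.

V_out ≈ 3.86 V

Stage 2 presents R3+R4 = 50.80 kΩ as a load on stage 1's tap.
Stage 1's lower leg becomes R2‖(R3+R4) = 24.89 kΩ, so V_mid = 7.49 × 24.89/34.08 = 5.470 V.
Stage 2 is itself unloaded: V_out = V_mid × R4/(R3+R4) = 5.470 × 35.8/50.80 = 3.86 V.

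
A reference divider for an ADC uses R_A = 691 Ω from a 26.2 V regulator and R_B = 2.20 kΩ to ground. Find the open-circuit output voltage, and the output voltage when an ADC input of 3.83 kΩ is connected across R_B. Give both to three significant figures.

Open-circuit: V = 26.2 × 2200/(691 + 2200) = 19.9 V.
With the load, R_B becomes R_B‖R_L = 1397 Ω, so V = 26.2 × 1397/2088 = 17.5 V.

Unloaded: 19.9 V; loaded: 17.5 V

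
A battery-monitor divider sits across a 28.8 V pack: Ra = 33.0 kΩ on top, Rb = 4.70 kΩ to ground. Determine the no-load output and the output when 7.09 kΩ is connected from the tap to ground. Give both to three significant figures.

Open-circuit: V = 28.8 × 4.70/(33.0 + 4.70) = 3.59 V.
With the load, Rb becomes Rb‖R_L = 2.826 kΩ, so V = 28.8 × 2.826/35.83 = 2.27 V.

Unloaded: 3.59 V; loaded: 2.27 V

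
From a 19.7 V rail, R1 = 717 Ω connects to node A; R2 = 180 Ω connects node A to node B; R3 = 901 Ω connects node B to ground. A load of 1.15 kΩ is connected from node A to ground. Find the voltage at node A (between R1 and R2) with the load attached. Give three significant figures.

Below node A the series string R2+R3 = 1081 Ω sits in parallel with the 1150 Ω load: 557.2 Ω.
V_A = 19.7 × 557.2/(717 + 557.2) = 8.61 V.

V ≈ 8.61 V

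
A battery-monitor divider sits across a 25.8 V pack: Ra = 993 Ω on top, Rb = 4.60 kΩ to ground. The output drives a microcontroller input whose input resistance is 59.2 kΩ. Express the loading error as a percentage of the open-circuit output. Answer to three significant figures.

1.36 %

The divider's output (Thévenin) resistance is Ra‖Rb = 816.7 Ω.
Fractional drop under load = R_th/(R_th + R_L) = 816.7 / (816.7 + 59200) = 0.01361.
So the output falls by 1.36 %.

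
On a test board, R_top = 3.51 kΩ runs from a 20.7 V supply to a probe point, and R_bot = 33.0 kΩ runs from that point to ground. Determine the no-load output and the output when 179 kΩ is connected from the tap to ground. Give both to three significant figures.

Unloaded: 18.7 V; loaded: 18.4 V

Open-circuit: V = 20.7 × 33.0/(3.51 + 33.0) = 18.7 V.
With the load, R_bot becomes R_bot‖R_L = 27.86 kΩ, so V = 20.7 × 27.86/31.37 = 18.4 V.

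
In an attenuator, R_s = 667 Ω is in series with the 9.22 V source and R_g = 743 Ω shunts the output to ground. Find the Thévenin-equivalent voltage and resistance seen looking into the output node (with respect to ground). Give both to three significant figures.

V_th = 4.86 V, R_th = 351 Ω

V_th is the open-circuit tap voltage: 9.22 × 743/(667 + 743) = 4.86 V.
With the supply zeroed, R_s and R_g appear in parallel from the tap: R_th = R_s‖R_g = (667 × 743)/1410 = 351 Ω.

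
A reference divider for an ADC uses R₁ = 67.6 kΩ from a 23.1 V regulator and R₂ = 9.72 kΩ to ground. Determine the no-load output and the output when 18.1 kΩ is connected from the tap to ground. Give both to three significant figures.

Open-circuit: V = 23.1 × 9.72/(67.6 + 9.72) = 2.90 V.
With the load, R₂ becomes R₂‖R_L = 6.324 kΩ, so V = 23.1 × 6.324/73.92 = 1.98 V.

Unloaded: 2.90 V; loaded: 1.98 V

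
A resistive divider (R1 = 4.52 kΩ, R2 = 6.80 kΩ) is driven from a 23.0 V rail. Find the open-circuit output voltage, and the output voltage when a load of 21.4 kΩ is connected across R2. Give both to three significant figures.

Unloaded: 13.8 V; loaded: 12.3 V

Open-circuit: V = 23.0 × 6.80/(4.52 + 6.80) = 13.8 V.
With the load, R2 becomes R2‖R_L = 5.160 kΩ, so V = 23.0 × 5.160/9.680 = 12.3 V.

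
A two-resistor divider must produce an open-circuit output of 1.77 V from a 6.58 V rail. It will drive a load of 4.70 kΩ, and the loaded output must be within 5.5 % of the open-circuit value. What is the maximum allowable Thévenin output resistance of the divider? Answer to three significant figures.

R_th ≤ 274 Ω

Loading drop = R_th/(R_th + R_L) ≤ 0.0550, so R_th ≤ R_L · ε/(1−ε) = 4.70 kΩ × 0.0550/0.9450 = 274 Ω.
(Any R1, R2 with R2/(R1+R2) = 0.269 and R1‖R2 ≤ 274 Ω will meet the spec.)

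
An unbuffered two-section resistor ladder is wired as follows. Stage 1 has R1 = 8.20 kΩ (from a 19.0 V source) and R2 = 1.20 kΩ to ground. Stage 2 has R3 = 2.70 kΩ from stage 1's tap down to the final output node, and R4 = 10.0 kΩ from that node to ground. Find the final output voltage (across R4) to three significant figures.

V_out ≈ 1.76 V

Stage 2 presents R3+R4 = 12.70 kΩ as a load on stage 1's tap.
Stage 1's lower leg becomes R2‖(R3+R4) = 1.096 kΩ, so V_mid = 19.0 × 1.096/9.296 = 2.241 V.
Stage 2 is itself unloaded: V_out = V_mid × R4/(R3+R4) = 2.241 × 10.0/12.70 = 1.76 V.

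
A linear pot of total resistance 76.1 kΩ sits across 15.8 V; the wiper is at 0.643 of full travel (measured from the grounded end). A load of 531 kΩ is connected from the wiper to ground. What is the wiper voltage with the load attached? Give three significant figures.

The wiper splits the pot into (1−α)R = 27.17 kΩ above and αR = 48.93 kΩ below.
Lower section ‖ load = 44.80 kΩ.
V_wiper = 15.8 × 44.80/(27.17 + 44.80) = 9.84 V.

V ≈ 9.84 V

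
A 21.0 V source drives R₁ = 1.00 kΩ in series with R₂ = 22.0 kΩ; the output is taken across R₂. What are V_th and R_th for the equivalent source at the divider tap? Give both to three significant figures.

V_th is the open-circuit tap voltage: 21.0 × 22.0/(1.00 + 22.0) = 20.1 V.
With the supply zeroed, R₁ and R₂ appear in parallel from the tap: R_th = R₁‖R₂ = (1.00 × 22.0)/23.00 = 957 Ω.

V_th = 20.1 V, R_th = 957 Ω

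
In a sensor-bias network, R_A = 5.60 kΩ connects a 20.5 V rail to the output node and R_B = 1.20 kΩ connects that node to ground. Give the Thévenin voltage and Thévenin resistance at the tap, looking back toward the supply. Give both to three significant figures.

V_th is the open-circuit tap voltage: 20.5 × 1.20/(5.60 + 1.20) = 3.62 V.
With the supply zeroed, R_A and R_B appear in parallel from the tap: R_th = R_A‖R_B = (5.60 × 1.20)/6.800 = 988 Ω.

V_th = 3.62 V, R_th = 988 Ω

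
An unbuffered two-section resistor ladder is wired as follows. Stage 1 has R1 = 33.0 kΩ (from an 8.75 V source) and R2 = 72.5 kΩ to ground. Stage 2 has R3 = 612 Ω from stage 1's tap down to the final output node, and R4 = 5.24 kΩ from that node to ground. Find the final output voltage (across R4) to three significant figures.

V_out ≈ 1.10 V

Stage 2 presents R3+R4 = 5852 Ω as a load on stage 1's tap.
Stage 1's lower leg becomes R2‖(R3+R4) = 5415 Ω, so V_mid = 8.75 × 5415/38410 = 1.233 V.
Stage 2 is itself unloaded: V_out = V_mid × R4/(R3+R4) = 1.233 × 5240/5852 = 1.10 V.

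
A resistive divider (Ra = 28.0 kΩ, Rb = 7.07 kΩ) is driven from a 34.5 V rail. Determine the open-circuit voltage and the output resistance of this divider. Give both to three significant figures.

V_th = 6.96 V, R_th = 5.64 kΩ

V_th is the open-circuit tap voltage: 34.5 × 7.07/(28.0 + 7.07) = 6.96 V.
With the supply zeroed, Ra and Rb appear in parallel from the tap: R_th = Ra‖Rb = (28.0 × 7.07)/35.07 = 5.64 kΩ.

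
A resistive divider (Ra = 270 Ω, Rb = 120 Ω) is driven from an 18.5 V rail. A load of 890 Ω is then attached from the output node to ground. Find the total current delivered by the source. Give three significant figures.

I ≈ 49.2 mA

Rb‖R_L = 105.7 Ω, so the source sees Ra + Rb‖R_L = 375.7 Ω.
I = 18.5 V / 375.7 Ω = 49.2 mA.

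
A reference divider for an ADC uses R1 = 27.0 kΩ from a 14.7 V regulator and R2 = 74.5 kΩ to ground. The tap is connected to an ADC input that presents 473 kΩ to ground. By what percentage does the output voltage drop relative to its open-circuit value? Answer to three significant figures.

4.02 %

The divider's output (Thévenin) resistance is R1‖R2 = 19.82 kΩ.
Fractional drop under load = R_th/(R_th + R_L) = 19.82 / (19.82 + 473) = 0.04021.
So the output falls by 4.02 %.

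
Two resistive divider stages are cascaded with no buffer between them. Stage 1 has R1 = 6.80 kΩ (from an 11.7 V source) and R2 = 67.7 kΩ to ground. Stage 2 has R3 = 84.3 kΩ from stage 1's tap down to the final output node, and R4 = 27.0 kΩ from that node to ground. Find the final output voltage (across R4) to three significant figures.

V_out ≈ 2.44 V

Stage 2 presents R3+R4 = 111.3 kΩ as a load on stage 1's tap.
Stage 1's lower leg becomes R2‖(R3+R4) = 42.10 kΩ, so V_mid = 11.7 × 42.10/48.90 = 10.07 V.
Stage 2 is itself unloaded: V_out = V_mid × R4/(R3+R4) = 10.07 × 27.0/111.3 = 2.44 V.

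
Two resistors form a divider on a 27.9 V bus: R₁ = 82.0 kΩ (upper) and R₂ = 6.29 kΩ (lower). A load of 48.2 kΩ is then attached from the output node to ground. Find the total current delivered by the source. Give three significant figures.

R₂‖R_L = 5.564 kΩ, so the source sees R₁ + R₂‖R_L = 87.56 kΩ.
I = 27.9 V / 87.56 kΩ = 0.319 mA.

I ≈ 0.319 mA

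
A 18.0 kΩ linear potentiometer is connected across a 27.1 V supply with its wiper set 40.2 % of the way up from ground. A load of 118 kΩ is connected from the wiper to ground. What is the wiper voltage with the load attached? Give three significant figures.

V ≈ 10.5 V

The wiper splits the pot into (1−α)R = 10.76 kΩ above and αR = 7.236 kΩ below.
Lower section ‖ load = 6.818 kΩ.
V_wiper = 27.1 × 6.818/(10.76 + 6.818) = 10.5 V.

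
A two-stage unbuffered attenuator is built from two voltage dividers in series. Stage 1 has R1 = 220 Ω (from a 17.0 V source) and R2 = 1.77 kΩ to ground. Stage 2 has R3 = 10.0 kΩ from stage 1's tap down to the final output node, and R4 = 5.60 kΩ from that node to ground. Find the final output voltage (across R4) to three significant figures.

V_out ≈ 5.36 V

Stage 2 presents R3+R4 = 15600 Ω as a load on stage 1's tap.
Stage 1's lower leg becomes R2‖(R3+R4) = 1590 Ω, so V_mid = 17.0 × 1590/1810 = 14.93 V.
Stage 2 is itself unloaded: V_out = V_mid × R4/(R3+R4) = 14.93 × 5600/15600 = 5.36 V.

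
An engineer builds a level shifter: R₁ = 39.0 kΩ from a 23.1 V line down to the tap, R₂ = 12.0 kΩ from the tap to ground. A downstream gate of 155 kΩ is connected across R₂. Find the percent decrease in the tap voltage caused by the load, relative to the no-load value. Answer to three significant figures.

The divider's output (Thévenin) resistance is R₁‖R₂ = 9.176 kΩ.
Fractional drop under load = R_th/(R_th + R_L) = 9.176 / (9.176 + 155) = 0.05589.
So the output falls by 5.59 %.

5.59 %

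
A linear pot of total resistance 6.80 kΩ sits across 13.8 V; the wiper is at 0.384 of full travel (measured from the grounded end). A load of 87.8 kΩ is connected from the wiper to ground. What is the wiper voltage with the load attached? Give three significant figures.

The wiper splits the pot into (1−α)R = 4.189 kΩ above and αR = 2.611 kΩ below.
Lower section ‖ load = 2.536 kΩ.
V_wiper = 13.8 × 2.536/(4.189 + 2.536) = 5.20 V.

V ≈ 5.20 V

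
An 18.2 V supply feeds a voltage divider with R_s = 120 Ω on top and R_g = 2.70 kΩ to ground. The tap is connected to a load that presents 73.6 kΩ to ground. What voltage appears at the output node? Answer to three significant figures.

V_out ≈ 17.4 V

The load sits in parallel with R_g: R_g‖R_L = (2700 × 73600) / (2700 + 73600) = 2604 Ω.
V_out = 18.2 × 2604 / (120 + 2604) = 18.2 × 2604/2724 = 17.4 V.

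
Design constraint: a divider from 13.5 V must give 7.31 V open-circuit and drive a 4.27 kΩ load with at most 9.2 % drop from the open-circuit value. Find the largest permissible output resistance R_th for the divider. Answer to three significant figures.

R_th ≤ 433 Ω

Loading drop = R_th/(R_th + R_L) ≤ 0.0920, so R_th ≤ R_L · ε/(1−ε) = 4.27 kΩ × 0.0920/0.9080 = 433 Ω.
(Any R1, R2 with R2/(R1+R2) = 0.541 and R1‖R2 ≤ 433 Ω will meet the spec.)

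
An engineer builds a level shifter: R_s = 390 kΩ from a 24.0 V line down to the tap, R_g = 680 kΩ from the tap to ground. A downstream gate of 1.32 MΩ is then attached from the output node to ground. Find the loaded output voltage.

The load sits in parallel with R_g: R_g‖R_L = (680 × 1320) / (680 + 1320) = 448.8 kΩ.
V_out = 24.0 × 448.8 / (390 + 448.8) = 24.0 × 448.8/838.8 = 12.8 V.
(Unloaded it would have been 15.3 V.)

V_out ≈ 12.8 V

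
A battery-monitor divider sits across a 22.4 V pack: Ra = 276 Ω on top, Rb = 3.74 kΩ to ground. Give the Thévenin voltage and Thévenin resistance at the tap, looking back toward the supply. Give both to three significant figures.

V_th = 20.9 V, R_th = 257 Ω

V_th is the open-circuit tap voltage: 22.4 × 3740/(276 + 3740) = 20.9 V.
With the supply zeroed, Ra and Rb appear in parallel from the tap: R_th = Ra‖Rb = (276 × 3740)/4016 = 257 Ω.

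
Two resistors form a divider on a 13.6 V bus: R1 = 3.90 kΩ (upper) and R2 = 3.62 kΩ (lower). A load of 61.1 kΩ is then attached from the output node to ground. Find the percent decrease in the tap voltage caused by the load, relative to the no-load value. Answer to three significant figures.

The divider's output (Thévenin) resistance is R1‖R2 = 1.877 kΩ.
Fractional drop under load = R_th/(R_th + R_L) = 1.877 / (1.877 + 61.1) = 0.02981.
So the output falls by 2.98 %.

2.98 %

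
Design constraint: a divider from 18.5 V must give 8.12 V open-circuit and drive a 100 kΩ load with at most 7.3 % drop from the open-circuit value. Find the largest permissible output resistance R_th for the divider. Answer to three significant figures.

R_th ≤ 7.87 kΩ

Loading drop = R_th/(R_th + R_L) ≤ 0.0730, so R_th ≤ R_L · ε/(1−ε) = 100 kΩ × 0.0730/0.9270 = 7.87 kΩ.
(Any R1, R2 with R2/(R1+R2) = 0.439 and R1‖R2 ≤ 7.87 kΩ will meet the spec.)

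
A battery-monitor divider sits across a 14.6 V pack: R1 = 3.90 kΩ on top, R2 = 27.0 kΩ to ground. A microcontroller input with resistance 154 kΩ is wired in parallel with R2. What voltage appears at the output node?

V_out ≈ 12.5 V

The load sits in parallel with R2: R2‖R_L = (27.0 × 154) / (27.0 + 154) = 22.97 kΩ.
V_out = 14.6 × 22.97 / (3.90 + 22.97) = 14.6 × 22.97/26.87 = 12.5 V.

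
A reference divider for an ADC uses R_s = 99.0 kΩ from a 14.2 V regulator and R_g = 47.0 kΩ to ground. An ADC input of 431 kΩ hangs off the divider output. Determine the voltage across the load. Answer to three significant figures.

The load sits in parallel with R_g: R_g‖R_L = (47.0 × 431) / (47.0 + 431) = 42.38 kΩ.
V_out = 14.2 × 42.38 / (99.0 + 42.38) = 14.2 × 42.38/141.4 = 4.26 V.

V_out ≈ 4.26 V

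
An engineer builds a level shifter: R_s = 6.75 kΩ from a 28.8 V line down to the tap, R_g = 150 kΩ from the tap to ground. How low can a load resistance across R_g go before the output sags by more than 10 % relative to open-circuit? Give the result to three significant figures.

Output resistance R_th = R_s‖R_g = (6.75 × 150)/156.8 = 6.459 kΩ.
The fractional drop is R_th/(R_th + R_L); requiring this ≤ 0.100 gives R_L ≥ R_th(1/0.100 − 1) = 6.459 × 9.000 = 58.1 kΩ.

R_L(min) ≈ 58.1 kΩ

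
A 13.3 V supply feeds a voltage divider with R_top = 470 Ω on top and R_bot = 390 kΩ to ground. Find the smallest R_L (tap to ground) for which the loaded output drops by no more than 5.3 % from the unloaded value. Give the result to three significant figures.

Output resistance R_th = R_top‖R_bot = (470 × 390000)/390500 = 469.4 Ω.
The fractional drop is R_th/(R_th + R_L); requiring this ≤ 0.0530 gives R_L ≥ R_th(1/0.0530 − 1) = 469.4 × 17.87 = 8.39 kΩ.

R_L(min) ≈ 8.39 kΩ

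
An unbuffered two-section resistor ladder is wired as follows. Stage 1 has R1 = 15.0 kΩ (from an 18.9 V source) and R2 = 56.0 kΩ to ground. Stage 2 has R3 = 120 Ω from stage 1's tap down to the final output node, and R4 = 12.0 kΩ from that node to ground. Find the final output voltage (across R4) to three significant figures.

V_out ≈ 7.47 V

Stage 2 presents R3+R4 = 12120 Ω as a load on stage 1's tap.
Stage 1's lower leg becomes R2‖(R3+R4) = 9964 Ω, so V_mid = 18.9 × 9964/24960 = 7.543 V.
Stage 2 is itself unloaded: V_out = V_mid × R4/(R3+R4) = 7.543 × 12000/12120 = 7.47 V.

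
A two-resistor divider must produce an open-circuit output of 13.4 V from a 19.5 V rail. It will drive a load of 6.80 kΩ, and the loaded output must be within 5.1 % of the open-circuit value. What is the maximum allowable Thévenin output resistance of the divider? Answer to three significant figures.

Loading drop = R_th/(R_th + R_L) ≤ 0.0510, so R_th ≤ R_L · ε/(1−ε) = 6.80 kΩ × 0.0510/0.9490 = 365 Ω.

R_th ≤ 365 Ω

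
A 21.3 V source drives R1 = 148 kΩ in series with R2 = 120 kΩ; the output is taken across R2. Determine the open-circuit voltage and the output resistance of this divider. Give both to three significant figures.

V_th is the open-circuit tap voltage: 21.3 × 120/(148 + 120) = 9.54 V.
With the supply zeroed, R1 and R2 appear in parallel from the tap: R_th = R1‖R2 = (148 × 120)/268.0 = 66.3 kΩ.

V_th = 9.54 V, R_th = 66.3 kΩ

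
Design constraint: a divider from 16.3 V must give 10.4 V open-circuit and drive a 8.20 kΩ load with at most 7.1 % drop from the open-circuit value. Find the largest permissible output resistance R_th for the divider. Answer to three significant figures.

R_th ≤ 627 Ω

Loading drop = R_th/(R_th + R_L) ≤ 0.0710, so R_th ≤ R_L · ε/(1−ε) = 8.20 kΩ × 0.0710/0.9290 = 627 Ω.
(Any R1, R2 with R2/(R1+R2) = 0.638 and R1‖R2 ≤ 627 Ω will meet the spec.)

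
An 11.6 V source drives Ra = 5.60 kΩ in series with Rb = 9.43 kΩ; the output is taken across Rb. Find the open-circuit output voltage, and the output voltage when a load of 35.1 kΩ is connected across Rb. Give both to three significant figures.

Unloaded: 7.28 V; loaded: 6.62 V

Open-circuit: V = 11.6 × 9.43/(5.60 + 9.43) = 7.28 V.
With the load, Rb becomes Rb‖R_L = 7.433 kΩ, so V = 11.6 × 7.433/13.03 = 6.62 V.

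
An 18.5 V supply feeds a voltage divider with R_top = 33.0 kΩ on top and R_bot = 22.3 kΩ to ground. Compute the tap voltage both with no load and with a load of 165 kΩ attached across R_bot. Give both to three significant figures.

Unloaded: 7.46 V; loaded: 6.90 V

Open-circuit: V = 18.5 × 22.3/(33.0 + 22.3) = 7.46 V.
With the load, R_bot becomes R_bot‖R_L = 19.64 kΩ, so V = 18.5 × 19.64/52.64 = 6.90 V.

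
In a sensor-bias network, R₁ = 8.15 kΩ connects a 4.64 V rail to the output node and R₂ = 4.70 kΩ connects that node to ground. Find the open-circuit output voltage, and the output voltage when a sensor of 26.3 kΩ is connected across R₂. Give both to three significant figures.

Open-circuit: V = 4.64 × 4.70/(8.15 + 4.70) = 1.70 V.
With the load, R₂ becomes R₂‖R_L = 3.987 kΩ, so V = 4.64 × 3.987/12.14 = 1.52 V.

Unloaded: 1.70 V; loaded: 1.52 V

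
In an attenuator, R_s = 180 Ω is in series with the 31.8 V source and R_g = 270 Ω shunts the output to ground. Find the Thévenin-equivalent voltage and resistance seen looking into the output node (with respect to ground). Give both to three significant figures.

V_th is the open-circuit tap voltage: 31.8 × 270/(180 + 270) = 19.1 V.
With the supply zeroed, R_s and R_g appear in parallel from the tap: R_th = R_s‖R_g = (180 × 270)/450.0 = 108 Ω.

V_th = 19.1 V, R_th = 108 Ω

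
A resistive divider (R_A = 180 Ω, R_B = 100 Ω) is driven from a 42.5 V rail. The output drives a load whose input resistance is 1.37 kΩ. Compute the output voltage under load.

V_out ≈ 14.5 V

The load sits in parallel with R_B: R_B‖R_L = (100 × 1370) / (100 + 1370) = 93.20 Ω.
V_out = 42.5 × 93.20 / (180 + 93.20) = 42.5 × 93.20/273.2 = 14.5 V.
(Unloaded it would have been 15.2 V.)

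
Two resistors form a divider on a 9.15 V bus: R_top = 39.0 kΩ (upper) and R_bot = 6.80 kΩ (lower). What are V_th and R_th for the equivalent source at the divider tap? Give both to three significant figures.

V_th = 1.36 V, R_th = 5.79 kΩ

V_th is the open-circuit tap voltage: 9.15 × 6.80/(39.0 + 6.80) = 1.36 V.
With the supply zeroed, R_top and R_bot appear in parallel from the tap: R_th = R_top‖R_bot = (39.0 × 6.80)/45.80 = 5.79 kΩ.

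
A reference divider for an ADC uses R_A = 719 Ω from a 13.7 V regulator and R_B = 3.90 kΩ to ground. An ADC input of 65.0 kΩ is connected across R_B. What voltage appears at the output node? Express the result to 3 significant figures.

The load sits in parallel with R_B: R_B‖R_L = (3900 × 65000) / (3900 + 65000) = 3679 Ω.
V_out = 13.7 × 3679 / (719 + 3679) = 13.7 × 3679/4398 = 11.5 V.
(Unloaded it would have been 11.6 V.)

V_out ≈ 11.5 V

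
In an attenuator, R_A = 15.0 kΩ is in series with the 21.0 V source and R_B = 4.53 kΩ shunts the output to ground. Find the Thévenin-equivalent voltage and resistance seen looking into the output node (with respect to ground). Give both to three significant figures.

V_th is the open-circuit tap voltage: 21.0 × 4.53/(15.0 + 4.53) = 4.87 V.
With the supply zeroed, R_A and R_B appear in parallel from the tap: R_th = R_A‖R_B = (15.0 × 4.53)/19.53 = 3.48 kΩ.

V_th = 4.87 V, R_th = 3.48 kΩ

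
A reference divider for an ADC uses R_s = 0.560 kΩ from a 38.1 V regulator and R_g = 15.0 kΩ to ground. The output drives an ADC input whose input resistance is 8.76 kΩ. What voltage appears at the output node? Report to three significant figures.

The load sits in parallel with R_g: R_g‖R_L = (15000 × 8760) / (15000 + 8760) = 5530 Ω.
V_out = 38.1 × 5530 / (560 + 5530) = 38.1 × 5530/6090 = 34.6 V.

V_out ≈ 34.6 V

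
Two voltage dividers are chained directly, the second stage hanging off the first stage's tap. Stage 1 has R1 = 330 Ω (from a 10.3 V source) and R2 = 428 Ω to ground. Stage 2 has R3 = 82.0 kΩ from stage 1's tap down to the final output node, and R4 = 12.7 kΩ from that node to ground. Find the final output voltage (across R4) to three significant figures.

V_out ≈ 0.778 V

Stage 2 presents R3+R4 = 94700 Ω as a load on stage 1's tap.
Stage 1's lower leg becomes R2‖(R3+R4) = 426.1 Ω, so V_mid = 10.3 × 426.1/756.1 = 5.804 V.
Stage 2 is itself unloaded: V_out = V_mid × R4/(R3+R4) = 5.804 × 12700/94700 = 0.778 V.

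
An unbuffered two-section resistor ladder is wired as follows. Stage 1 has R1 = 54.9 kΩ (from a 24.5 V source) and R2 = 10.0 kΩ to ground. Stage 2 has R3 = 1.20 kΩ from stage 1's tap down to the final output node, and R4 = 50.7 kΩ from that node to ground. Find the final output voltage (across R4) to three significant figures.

Stage 2 presents R3+R4 = 51.90 kΩ as a load on stage 1's tap.
Stage 1's lower leg becomes R2‖(R3+R4) = 8.384 kΩ, so V_mid = 24.5 × 8.384/63.28 = 3.246 V.
Stage 2 is itself unloaded: V_out = V_mid × R4/(R3+R4) = 3.246 × 50.7/51.90 = 3.17 V.

V_out ≈ 3.17 V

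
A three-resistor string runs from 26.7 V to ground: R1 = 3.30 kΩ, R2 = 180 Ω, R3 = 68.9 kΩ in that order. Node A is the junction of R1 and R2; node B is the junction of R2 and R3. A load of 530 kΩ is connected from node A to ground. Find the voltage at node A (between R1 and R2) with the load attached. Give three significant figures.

Below node A the series string R2+R3 = 69080 Ω sits in parallel with the 530000 Ω load: 61110 Ω.
V_A = 26.7 × 61110/(3300 + 61110) = 25.3 V.

V ≈ 25.3 V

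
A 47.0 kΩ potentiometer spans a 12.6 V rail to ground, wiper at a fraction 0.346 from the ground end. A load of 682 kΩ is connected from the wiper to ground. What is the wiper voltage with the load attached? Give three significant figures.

V ≈ 4.29 V

The wiper splits the pot into (1−α)R = 30.74 kΩ above and αR = 16.26 kΩ below.
Lower section ‖ load = 15.88 kΩ.
V_wiper = 12.6 × 15.88/(30.74 + 15.88) = 4.29 V.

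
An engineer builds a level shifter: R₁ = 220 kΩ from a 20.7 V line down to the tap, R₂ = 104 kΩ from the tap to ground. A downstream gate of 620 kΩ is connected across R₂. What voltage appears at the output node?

The load sits in parallel with R₂: R₂‖R_L = (104 × 620) / (104 + 620) = 89.06 kΩ.
V_out = 20.7 × 89.06 / (220 + 89.06) = 20.7 × 89.06/309.1 = 5.97 V.

V_out ≈ 5.97 V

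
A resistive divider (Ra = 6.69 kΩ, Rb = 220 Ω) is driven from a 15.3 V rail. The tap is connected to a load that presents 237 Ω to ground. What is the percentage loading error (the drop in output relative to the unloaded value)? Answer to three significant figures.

The divider's output (Thévenin) resistance is Ra‖Rb = 213.0 Ω.
Fractional drop under load = R_th/(R_th + R_L) = 213.0 / (213.0 + 237) = 0.4733.
So the output falls by 47.3 %.

47.3 %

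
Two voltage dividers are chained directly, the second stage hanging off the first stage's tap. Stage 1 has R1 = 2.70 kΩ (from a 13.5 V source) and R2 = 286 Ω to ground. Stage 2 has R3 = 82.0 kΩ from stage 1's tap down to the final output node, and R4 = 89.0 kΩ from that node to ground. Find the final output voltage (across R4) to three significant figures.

V_out ≈ 0.672 V

Stage 2 presents R3+R4 = 171000 Ω as a load on stage 1's tap.
Stage 1's lower leg becomes R2‖(R3+R4) = 285.5 Ω, so V_mid = 13.5 × 285.5/2986 = 1.291 V.
Stage 2 is itself unloaded: V_out = V_mid × R4/(R3+R4) = 1.291 × 89000/171000 = 0.672 V.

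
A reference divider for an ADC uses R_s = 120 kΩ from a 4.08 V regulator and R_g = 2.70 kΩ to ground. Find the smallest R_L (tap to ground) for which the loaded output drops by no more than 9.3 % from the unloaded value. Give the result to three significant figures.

R_L(min) ≈ 25.8 kΩ

Output resistance R_th = R_s‖R_g = (120 × 2.70)/122.7 = 2.641 kΩ.
The fractional drop is R_th/(R_th + R_L); requiring this ≤ 0.0930 gives R_L ≥ R_th(1/0.0930 − 1) = 2.641 × 9.753 = 25.8 kΩ.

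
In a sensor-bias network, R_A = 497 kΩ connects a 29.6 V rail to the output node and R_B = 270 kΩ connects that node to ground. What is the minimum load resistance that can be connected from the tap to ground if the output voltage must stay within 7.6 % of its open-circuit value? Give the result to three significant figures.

Output resistance R_th = R_A‖R_B = (497 × 270)/767.0 = 175.0 kΩ.
The fractional drop is R_th/(R_th + R_L); requiring this ≤ 0.0760 gives R_L ≥ R_th(1/0.0760 − 1) = 175.0 × 12.16 = 2.13 MΩ.

R_L(min) ≈ 2.13 MΩ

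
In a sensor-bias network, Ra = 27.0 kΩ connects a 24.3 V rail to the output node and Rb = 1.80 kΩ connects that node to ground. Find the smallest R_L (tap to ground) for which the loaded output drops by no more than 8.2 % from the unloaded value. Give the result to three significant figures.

Output resistance R_th = Ra‖Rb = (27.0 × 1.80)/28.80 = 1.688 kΩ.
The fractional drop is R_th/(R_th + R_L); requiring this ≤ 0.0820 gives R_L ≥ R_th(1/0.0820 − 1) = 1.688 × 11.20 = 18.9 kΩ.

R_L(min) ≈ 18.9 kΩ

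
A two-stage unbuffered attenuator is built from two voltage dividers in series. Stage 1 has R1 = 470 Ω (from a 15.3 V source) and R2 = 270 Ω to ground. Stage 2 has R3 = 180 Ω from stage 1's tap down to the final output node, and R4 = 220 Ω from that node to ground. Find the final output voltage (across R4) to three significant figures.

V_out ≈ 2.15 V

Stage 2 presents R3+R4 = 400.0 Ω as a load on stage 1's tap.
Stage 1's lower leg becomes R2‖(R3+R4) = 161.2 Ω, so V_mid = 15.3 × 161.2/631.2 = 3.907 V.
Stage 2 is itself unloaded: V_out = V_mid × R4/(R3+R4) = 3.907 × 220/400.0 = 2.15 V.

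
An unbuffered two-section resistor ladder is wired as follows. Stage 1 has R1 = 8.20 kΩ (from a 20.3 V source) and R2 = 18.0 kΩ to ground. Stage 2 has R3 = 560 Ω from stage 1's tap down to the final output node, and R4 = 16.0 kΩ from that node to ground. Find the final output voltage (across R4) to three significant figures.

Stage 2 presents R3+R4 = 16560 Ω as a load on stage 1's tap.
Stage 1's lower leg becomes R2‖(R3+R4) = 8625 Ω, so V_mid = 20.3 × 8625/16820 = 10.41 V.
Stage 2 is itself unloaded: V_out = V_mid × R4/(R3+R4) = 10.41 × 16000/16560 = 10.1 V.

V_out ≈ 10.1 V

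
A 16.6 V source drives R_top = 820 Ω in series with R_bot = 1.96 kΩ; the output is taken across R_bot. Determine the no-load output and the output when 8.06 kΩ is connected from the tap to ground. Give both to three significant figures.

Unloaded: 11.7 V; loaded: 10.9 V

Open-circuit: V = 16.6 × 1960/(820 + 1960) = 11.7 V.
With the load, R_bot becomes R_bot‖R_L = 1577 Ω, so V = 16.6 × 1577/2397 = 10.9 V.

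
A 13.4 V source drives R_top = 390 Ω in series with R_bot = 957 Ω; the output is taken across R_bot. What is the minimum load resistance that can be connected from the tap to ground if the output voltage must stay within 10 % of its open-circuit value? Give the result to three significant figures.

Output resistance R_th = R_top‖R_bot = (390 × 957)/1347 = 277.1 Ω.
The fractional drop is R_th/(R_th + R_L); requiring this ≤ 0.100 gives R_L ≥ R_th(1/0.100 − 1) = 277.1 × 9.000 = 2.49 kΩ.

R_L(min) ≈ 2.49 kΩ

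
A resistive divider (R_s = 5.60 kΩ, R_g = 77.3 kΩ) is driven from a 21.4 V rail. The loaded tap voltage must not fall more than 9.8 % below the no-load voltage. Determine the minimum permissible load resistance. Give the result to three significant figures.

Output resistance R_th = R_s‖R_g = (5.60 × 77.3)/82.90 = 5.222 kΩ.
The fractional drop is R_th/(R_th + R_L); requiring this ≤ 0.0980 gives R_L ≥ R_th(1/0.0980 − 1) = 5.222 × 9.204 = 48.1 kΩ.

R_L(min) ≈ 48.1 kΩ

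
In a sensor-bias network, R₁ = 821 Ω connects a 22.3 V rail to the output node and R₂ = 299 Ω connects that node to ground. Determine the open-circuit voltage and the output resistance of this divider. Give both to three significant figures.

V_th = 5.95 V, R_th = 219 Ω

V_th is the open-circuit tap voltage: 22.3 × 299/(821 + 299) = 5.95 V.
With the supply zeroed, R₁ and R₂ appear in parallel from the tap: R_th = R₁‖R₂ = (821 × 299)/1120 = 219 Ω.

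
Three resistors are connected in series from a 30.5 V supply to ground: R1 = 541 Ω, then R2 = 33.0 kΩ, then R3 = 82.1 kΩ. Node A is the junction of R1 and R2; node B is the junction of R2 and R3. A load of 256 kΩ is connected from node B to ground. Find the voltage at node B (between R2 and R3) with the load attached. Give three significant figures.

V ≈ 19.8 V

At node B, R3 is in parallel with the load: R3‖R_L = 62160 Ω.
Below node A the resistance is R2 + (R3‖R_L) = 95160 Ω, so V_A = 30.5 × 95160/95700 = 30.33 V.
Then V_B = V_A × (R3‖R_L)/(R2 + R3‖R_L) = 30.33 × 62160/95160 = 19.8 V.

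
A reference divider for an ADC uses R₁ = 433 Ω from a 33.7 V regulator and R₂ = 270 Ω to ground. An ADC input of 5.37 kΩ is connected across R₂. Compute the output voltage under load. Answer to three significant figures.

The load sits in parallel with R₂: R₂‖R_L = (270 × 5370) / (270 + 5370) = 257.1 Ω.
V_out = 33.7 × 257.1 / (433 + 257.1) = 33.7 × 257.1/690.1 = 12.6 V.

V_out ≈ 12.6 V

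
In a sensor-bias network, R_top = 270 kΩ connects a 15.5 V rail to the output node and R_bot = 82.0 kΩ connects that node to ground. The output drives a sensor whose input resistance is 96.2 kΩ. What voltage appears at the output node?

V_out ≈ 2.18 V

The load sits in parallel with R_bot: R_bot‖R_L = (82.0 × 96.2) / (82.0 + 96.2) = 44.27 kΩ.
V_out = 15.5 × 44.27 / (270 + 44.27) = 15.5 × 44.27/314.3 = 2.18 V.
(Unloaded it would have been 3.61 V.)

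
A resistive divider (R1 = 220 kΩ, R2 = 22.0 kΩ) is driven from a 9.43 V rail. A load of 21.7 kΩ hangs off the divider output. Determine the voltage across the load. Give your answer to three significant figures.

The load sits in parallel with R2: R2‖R_L = (22.0 × 21.7) / (22.0 + 21.7) = 10.92 kΩ.
V_out = 9.43 × 10.92 / (220 + 10.92) = 9.43 × 10.92/230.9 = 0.446 V.

V_out ≈ 0.446 V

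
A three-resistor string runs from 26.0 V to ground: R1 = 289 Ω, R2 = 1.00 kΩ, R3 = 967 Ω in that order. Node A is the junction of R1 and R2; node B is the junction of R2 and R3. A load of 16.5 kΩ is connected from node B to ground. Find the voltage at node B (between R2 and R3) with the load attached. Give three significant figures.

At node B, R3 is in parallel with the load: R3‖R_L = 913.5 Ω.
Below node A the resistance is R2 + (R3‖R_L) = 1913 Ω, so V_A = 26.0 × 1913/2202 = 22.59 V.
Then V_B = V_A × (R3‖R_L)/(R2 + R3‖R_L) = 22.59 × 913.5/1913 = 10.8 V.

V ≈ 10.8 V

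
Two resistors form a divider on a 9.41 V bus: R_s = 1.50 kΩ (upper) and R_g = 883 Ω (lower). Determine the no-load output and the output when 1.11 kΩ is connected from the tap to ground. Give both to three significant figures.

Open-circuit: V = 9.41 × 883/(1500 + 883) = 3.49 V.
With the load, R_g becomes R_g‖R_L = 491.8 Ω, so V = 9.41 × 491.8/1992 = 2.32 V.

Unloaded: 3.49 V; loaded: 2.32 V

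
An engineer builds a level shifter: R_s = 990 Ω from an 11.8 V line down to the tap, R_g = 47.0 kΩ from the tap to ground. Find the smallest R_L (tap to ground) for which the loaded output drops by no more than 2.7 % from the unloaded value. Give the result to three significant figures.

R_L(min) ≈ 34.9 kΩ

Output resistance R_th = R_s‖R_g = (990 × 47000)/47990 = 969.6 Ω.
The fractional drop is R_th/(R_th + R_L); requiring this ≤ 0.0270 gives R_L ≥ R_th(1/0.0270 − 1) = 969.6 × 36.04 = 34.9 kΩ.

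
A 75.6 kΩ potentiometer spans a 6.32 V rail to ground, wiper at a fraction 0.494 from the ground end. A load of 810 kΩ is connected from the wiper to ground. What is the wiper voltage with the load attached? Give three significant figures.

The wiper splits the pot into (1−α)R = 38.25 kΩ above and αR = 37.35 kΩ below.
Lower section ‖ load = 35.70 kΩ.
V_wiper = 6.32 × 35.70/(38.25 + 35.70) = 3.05 V.

V ≈ 3.05 V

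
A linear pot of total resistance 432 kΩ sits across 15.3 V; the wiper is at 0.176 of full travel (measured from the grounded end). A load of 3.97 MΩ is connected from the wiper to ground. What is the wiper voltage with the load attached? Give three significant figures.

The wiper splits the pot into (1−α)R = 356.0 kΩ above and αR = 76.03 kΩ below.
Lower section ‖ load = 74.60 kΩ.
V_wiper = 15.3 × 74.60/(356.0 + 74.60) = 2.65 V.

V ≈ 2.65 V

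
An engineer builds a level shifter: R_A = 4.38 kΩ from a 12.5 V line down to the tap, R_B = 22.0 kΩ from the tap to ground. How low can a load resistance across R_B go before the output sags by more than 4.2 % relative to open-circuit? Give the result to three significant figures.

R_L(min) ≈ 83.3 kΩ

Output resistance R_th = R_A‖R_B = (4.38 × 22.0)/26.38 = 3.653 kΩ.
The fractional drop is R_th/(R_th + R_L); requiring this ≤ 0.0420 gives R_L ≥ R_th(1/0.0420 − 1) = 3.653 × 22.81 = 83.3 kΩ.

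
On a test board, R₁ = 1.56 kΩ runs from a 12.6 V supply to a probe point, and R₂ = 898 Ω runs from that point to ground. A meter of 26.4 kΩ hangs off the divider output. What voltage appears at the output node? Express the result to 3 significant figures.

The load sits in parallel with R₂: R₂‖R_L = (898 × 26400) / (898 + 26400) = 868.5 Ω.
V_out = 12.6 × 868.5 / (1560 + 868.5) = 12.6 × 868.5/2428 = 4.51 V.

V_out ≈ 4.51 V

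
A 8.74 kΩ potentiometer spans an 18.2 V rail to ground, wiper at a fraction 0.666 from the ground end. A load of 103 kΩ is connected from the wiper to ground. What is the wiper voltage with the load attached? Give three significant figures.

The wiper splits the pot into (1−α)R = 2.919 kΩ above and αR = 5.821 kΩ below.
Lower section ‖ load = 5.509 kΩ.
V_wiper = 18.2 × 5.509/(2.919 + 5.509) = 11.9 V.

V ≈ 11.9 V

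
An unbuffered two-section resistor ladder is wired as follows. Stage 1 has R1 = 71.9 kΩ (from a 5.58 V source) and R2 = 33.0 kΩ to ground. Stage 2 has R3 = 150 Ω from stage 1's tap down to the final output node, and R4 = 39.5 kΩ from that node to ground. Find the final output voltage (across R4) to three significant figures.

V_out ≈ 1.11 V

Stage 2 presents R3+R4 = 39650 Ω as a load on stage 1's tap.
Stage 1's lower leg becomes R2‖(R3+R4) = 18010 Ω, so V_mid = 5.58 × 18010/89910 = 1.118 V.
Stage 2 is itself unloaded: V_out = V_mid × R4/(R3+R4) = 1.118 × 39500/39650 = 1.11 V.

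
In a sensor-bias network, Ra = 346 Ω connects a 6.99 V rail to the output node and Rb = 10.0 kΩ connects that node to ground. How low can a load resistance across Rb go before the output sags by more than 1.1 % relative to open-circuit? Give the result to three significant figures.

R_L(min) ≈ 30.1 kΩ

Output resistance R_th = Ra‖Rb = (346 × 10000)/10350 = 334.4 Ω.
The fractional drop is R_th/(R_th + R_L); requiring this ≤ 0.0110 gives R_L ≥ R_th(1/0.0110 − 1) = 334.4 × 89.91 = 30.1 kΩ.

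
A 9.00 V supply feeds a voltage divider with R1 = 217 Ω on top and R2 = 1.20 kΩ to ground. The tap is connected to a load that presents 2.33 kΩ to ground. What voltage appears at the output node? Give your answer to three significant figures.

The load sits in parallel with R2: R2‖R_L = (1200 × 2330) / (1200 + 2330) = 792.1 Ω.
V_out = 9.00 × 792.1 / (217 + 792.1) = 9.00 × 792.1/1009 = 7.06 V.

V_out ≈ 7.06 V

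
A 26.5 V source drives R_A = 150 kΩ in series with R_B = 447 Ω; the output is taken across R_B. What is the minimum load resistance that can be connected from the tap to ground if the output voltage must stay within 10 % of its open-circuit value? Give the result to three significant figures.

Output resistance R_th = R_A‖R_B = (150000 × 447)/150400 = 445.7 Ω.
The fractional drop is R_th/(R_th + R_L); requiring this ≤ 0.100 gives R_L ≥ R_th(1/0.100 − 1) = 445.7 × 9.000 = 4.01 kΩ.

R_L(min) ≈ 4.01 kΩ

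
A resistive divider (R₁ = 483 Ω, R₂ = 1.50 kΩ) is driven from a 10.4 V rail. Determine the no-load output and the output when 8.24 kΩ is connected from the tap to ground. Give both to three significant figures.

Open-circuit: V = 10.4 × 1500/(483 + 1500) = 7.87 V.
With the load, R₂ becomes R₂‖R_L = 1269 Ω, so V = 10.4 × 1269/1752 = 7.53 V.

Unloaded: 7.87 V; loaded: 7.53 V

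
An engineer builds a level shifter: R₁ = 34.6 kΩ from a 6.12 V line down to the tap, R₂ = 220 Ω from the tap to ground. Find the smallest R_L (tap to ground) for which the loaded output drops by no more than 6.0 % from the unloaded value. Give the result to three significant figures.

R_L(min) ≈ 3.42 kΩ

Output resistance R_th = R₁‖R₂ = (34600 × 220)/34820 = 218.6 Ω.
The fractional drop is R_th/(R_th + R_L); requiring this ≤ 0.0600 gives R_L ≥ R_th(1/0.0600 − 1) = 218.6 × 15.67 = 3.42 kΩ.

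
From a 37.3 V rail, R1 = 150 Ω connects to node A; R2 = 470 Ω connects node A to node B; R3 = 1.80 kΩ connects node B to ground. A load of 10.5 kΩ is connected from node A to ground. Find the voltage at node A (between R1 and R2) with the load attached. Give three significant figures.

V ≈ 34.5 V

Below node A the series string R2+R3 = 2270 Ω sits in parallel with the 10500 Ω load: 1866 Ω.
V_A = 37.3 × 1866/(150 + 1866) = 34.5 V.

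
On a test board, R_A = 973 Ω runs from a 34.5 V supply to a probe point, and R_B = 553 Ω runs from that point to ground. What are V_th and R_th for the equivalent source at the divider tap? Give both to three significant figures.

V_th = 12.5 V, R_th = 353 Ω

V_th is the open-circuit tap voltage: 34.5 × 553/(973 + 553) = 12.5 V.
With the supply zeroed, R_A and R_B appear in parallel from the tap: R_th = R_A‖R_B = (973 × 553)/1526 = 353 Ω.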